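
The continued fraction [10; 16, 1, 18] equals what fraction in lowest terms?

3239/322

Using pₖ = aₖpₖ₋₁ + pₖ₋₂ and qₖ = aₖqₖ₋₁ + qₖ₋₂:
  k=0: a=10, p=10, q=1
  k=1: a=16, p=161, q=16
  k=2: a=1, p=171, q=17
  k=3: a=18, p=3239, q=322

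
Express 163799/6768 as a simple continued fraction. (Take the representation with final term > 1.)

163799 = 24*6768 + 1367
6768 = 4*1367 + 1300
1367 = 1*1300 + 67
1300 = 19*67 + 27
67 = 2*27 + 13
27 = 2*13 + 1
13 = 13*1 + 0  (stop)
So 163799/6768 = [24; 4, 1, 19, 2, 2, 13].

[24; 4, 1, 19, 2, 2, 13]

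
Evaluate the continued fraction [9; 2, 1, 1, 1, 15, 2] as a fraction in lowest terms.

2419/258

Fold from the inside: start with 2/1.
  15 + 1/2 = 31/2
  1 + 2/31 = 33/31
  1 + 31/33 = 64/33
  1 + 33/64 = 97/64
  2 + 64/97 = 258/97
  9 + 97/258 = 2419/258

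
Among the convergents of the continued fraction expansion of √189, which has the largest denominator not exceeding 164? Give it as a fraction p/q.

1526/111

√189 = [13; 1, 2, 1, 26, …] (period length 4).
Convergents:
  p_0/q_0 = 13/1
  p_1/q_1 = 14/1
  p_2/q_2 = 41/3
  p_3/q_3 = 55/4
  p_4/q_4 = 1471/107
  p_5/q_5 = 1526/111
  p_6/q_6 = 4523/329
q_5 = 111 ≤ 164 < 329 = q_6, so the answer is 1526/111.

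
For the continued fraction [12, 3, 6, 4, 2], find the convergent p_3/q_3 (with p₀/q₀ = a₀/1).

973/79

Using pₖ = aₖpₖ₋₁ + pₖ₋₂, qₖ = aₖqₖ₋₁ + qₖ₋₂ (with p₋₁=1, p₋₂=0, q₋₁=0, q₋₂=1):
  k=0: a=12, p=12, q=1
  k=1: a=3, p=37, q=3
  k=2: a=6, p=234, q=19
  k=3: a=4, p=973, q=79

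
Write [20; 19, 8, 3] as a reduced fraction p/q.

Using pₖ = aₖpₖ₋₁ + pₖ₋₂ and qₖ = aₖqₖ₋₁ + qₖ₋₂:
  k=0: a=20, p=20, q=1
  k=1: a=19, p=381, q=19
  k=2: a=8, p=3068, q=153
  k=3: a=3, p=9585, q=478

9585/478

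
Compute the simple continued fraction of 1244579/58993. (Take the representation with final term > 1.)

1244579 = 21*58993 + 5726
58993 = 10*5726 + 1733
5726 = 3*1733 + 527
1733 = 3*527 + 152
527 = 3*152 + 71
152 = 2*71 + 10
71 = 7*10 + 1
10 = 10*1 + 0  (stop)
So 1244579/58993 = [21; 10, 3, 3, 3, 2, 7, 10].

[21; 10, 3, 3, 3, 2, 7, 10]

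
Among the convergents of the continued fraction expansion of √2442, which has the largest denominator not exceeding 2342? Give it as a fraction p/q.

58361/1181

√2442 = [49; 2, 2, 2, 98, …] (period length 4).
Convergents:
  p_0/q_0 = 49/1
  p_1/q_1 = 99/2
  p_2/q_2 = 247/5
  p_3/q_3 = 593/12
  p_4/q_4 = 58361/1181
  p_5/q_5 = 117315/2374
q_4 = 1181 ≤ 2342 < 2374 = q_5, so the answer is 58361/1181.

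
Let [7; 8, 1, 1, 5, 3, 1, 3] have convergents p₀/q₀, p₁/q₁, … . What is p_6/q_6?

2797/393

Using pₖ = aₖpₖ₋₁ + pₖ₋₂, qₖ = aₖqₖ₋₁ + qₖ₋₂ (with p₋₁=1, p₋₂=0, q₋₁=0, q₋₂=1):
  k=0: a=7, p=7, q=1
  k=1: a=8, p=57, q=8
  k=2: a=1, p=64, q=9
  k=3: a=1, p=121, q=17
  k=4: a=5, p=669, q=94
  k=5: a=3, p=2128, q=299
  k=6: a=1, p=2797, q=393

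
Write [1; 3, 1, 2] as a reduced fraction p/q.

14/11

Using pₖ = aₖpₖ₋₁ + pₖ₋₂ and qₖ = aₖqₖ₋₁ + qₖ₋₂:
  k=0: a=1, p=1, q=1
  k=1: a=3, p=4, q=3
  k=2: a=1, p=5, q=4
  k=3: a=2, p=14, q=11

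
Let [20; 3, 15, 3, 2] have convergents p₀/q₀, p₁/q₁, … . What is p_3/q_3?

Using pₖ = aₖpₖ₋₁ + pₖ₋₂, qₖ = aₖqₖ₋₁ + qₖ₋₂ (with p₋₁=1, p₋₂=0, q₋₁=0, q₋₂=1):
  k=0: a=20, p=20, q=1
  k=1: a=3, p=61, q=3
  k=2: a=15, p=935, q=46
  k=3: a=3, p=2866, q=141

2866/141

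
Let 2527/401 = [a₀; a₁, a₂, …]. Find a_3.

5

2527 = 6·401 + 121   →  a_0 = 6
401 = 3·121 + 38   →  a_1 = 3
121 = 3·38 + 7   →  a_2 = 3
38 = 5·7 + 3   →  a_3 = 5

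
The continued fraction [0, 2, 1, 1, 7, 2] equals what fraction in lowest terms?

Using pₖ = aₖpₖ₋₁ + pₖ₋₂ and qₖ = aₖqₖ₋₁ + qₖ₋₂:
  k=0: a=0, p=0, q=1
  k=1: a=2, p=1, q=2
  k=2: a=1, p=1, q=3
  k=3: a=1, p=2, q=5
  k=4: a=7, p=15, q=38
  k=5: a=2, p=32, q=81

32/81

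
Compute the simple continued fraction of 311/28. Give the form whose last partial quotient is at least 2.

311 = 11×28 + 3
28 = 9×3 + 1
3 = 3×1 + 0  (stop)
So 311/28 = [11; 9, 3].

[11; 9, 3]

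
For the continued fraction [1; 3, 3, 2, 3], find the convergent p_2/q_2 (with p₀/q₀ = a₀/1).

Using pₖ = aₖpₖ₋₁ + pₖ₋₂, qₖ = aₖqₖ₋₁ + qₖ₋₂ (with p₋₁=1, p₋₂=0, q₋₁=0, q₋₂=1):
  k=0: a=1, p=1, q=1
  k=1: a=3, p=4, q=3
  k=2: a=3, p=13, q=10

13/10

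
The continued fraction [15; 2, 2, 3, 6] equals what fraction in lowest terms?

1649/107

Using pₖ = aₖpₖ₋₁ + pₖ₋₂ and qₖ = aₖqₖ₋₁ + qₖ₋₂:
  k=0: a=15, p=15, q=1
  k=1: a=2, p=31, q=2
  k=2: a=2, p=77, q=5
  k=3: a=3, p=262, q=17
  k=4: a=6, p=1649, q=107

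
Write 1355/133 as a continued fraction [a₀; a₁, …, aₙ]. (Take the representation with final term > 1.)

1355 = 10·133 + 25
133 = 5·25 + 8
25 = 3·8 + 1
8 = 8·1 + 0  (stop)
So 1355/133 = [10; 5, 3, 8].

[10; 5, 3, 8]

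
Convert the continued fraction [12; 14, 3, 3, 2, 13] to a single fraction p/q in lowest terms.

53349/4420

Fold from the inside: start with 13/1.
  2 + 1/13 = 27/13
  3 + 13/27 = 94/27
  3 + 27/94 = 309/94
  14 + 94/309 = 4420/309
  12 + 309/4420 = 53349/4420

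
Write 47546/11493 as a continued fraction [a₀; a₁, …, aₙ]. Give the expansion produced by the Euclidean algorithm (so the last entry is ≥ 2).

[4; 7, 3, 3, 5, 3, 9]

47546 = 4·11493 + 1574
11493 = 7·1574 + 475
1574 = 3·475 + 149
475 = 3·149 + 28
149 = 5·28 + 9
28 = 3·9 + 1
9 = 9·1 + 0  (stop)
So 47546/11493 = [4; 7, 3, 3, 5, 3, 9].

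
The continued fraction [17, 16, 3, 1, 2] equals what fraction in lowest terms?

Fold from the inside: start with 2/1.
  1 + 1/2 = 3/2
  3 + 2/3 = 11/3
  16 + 3/11 = 179/11
  17 + 11/179 = 3054/179

3054/179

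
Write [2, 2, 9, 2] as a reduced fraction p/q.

99/40

Fold from the inside: start with 2/1.
  9 + 1/2 = 19/2
  2 + 2/19 = 40/19
  2 + 19/40 = 99/40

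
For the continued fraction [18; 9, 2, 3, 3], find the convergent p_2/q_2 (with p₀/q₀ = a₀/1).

344/19

Using pₖ = aₖpₖ₋₁ + pₖ₋₂, qₖ = aₖqₖ₋₁ + qₖ₋₂ (with p₋₁=1, p₋₂=0, q₋₁=0, q₋₂=1):
  k=0: a=18, p=18, q=1
  k=1: a=9, p=163, q=9
  k=2: a=2, p=344, q=19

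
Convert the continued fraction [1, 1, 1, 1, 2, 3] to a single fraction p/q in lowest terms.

Fold from the inside: start with 3/1.
  2 + 1/3 = 7/3
  1 + 3/7 = 10/7
  1 + 7/10 = 17/10
  1 + 10/17 = 27/17
  1 + 17/27 = 44/27

44/27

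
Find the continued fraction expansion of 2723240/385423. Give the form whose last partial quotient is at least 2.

2723240 = 7·385423 + 25279
385423 = 15·25279 + 6238
25279 = 4·6238 + 327
6238 = 19·327 + 25
327 = 13·25 + 2
25 = 12·2 + 1
2 = 2·1 + 0  (stop)
So 2723240/385423 = [7; 15, 4, 19, 13, 12, 2].

[7; 15, 4, 19, 13, 12, 2]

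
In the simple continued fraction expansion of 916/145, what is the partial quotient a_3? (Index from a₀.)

1

916 = 6·145 + 46   →  a_0 = 6
145 = 3·46 + 7   →  a_1 = 3
46 = 6·7 + 4   →  a_2 = 6
7 = 1·4 + 3   →  a_3 = 1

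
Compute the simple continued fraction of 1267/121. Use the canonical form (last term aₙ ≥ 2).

1267 = 10·121 + 57
121 = 2·57 + 7
57 = 8·7 + 1
7 = 7·1 + 0  (stop)
So 1267/121 = [10; 2, 8, 7].

[10; 2, 8, 7]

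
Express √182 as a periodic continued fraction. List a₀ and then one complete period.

[13; 2, 26]

a₀ = ⌊√182⌋ = 13.
With m₀=0, d₀=1 and mₖ₊₁ = dₖaₖ − mₖ, dₖ₊₁ = (n − mₖ₊₁²)/dₖ, aₖ₊₁ = ⌊(a₀+mₖ₊₁)/dₖ₊₁⌋:
  k=1: m=13, d=13, a=2
  k=2: m=13, d=1, a=26
d=1 and a=2a₀=26 at k=2, so the next step gives (m, d) = (13, 13) again — its k=1 value — and the period has length 2.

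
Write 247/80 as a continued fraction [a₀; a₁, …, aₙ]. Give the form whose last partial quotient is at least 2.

247 = 3·80 + 7
80 = 11·7 + 3
7 = 2·3 + 1
3 = 3·1 + 0  (stop)
So 247/80 = [3; 11, 2, 3].

[3; 11, 2, 3]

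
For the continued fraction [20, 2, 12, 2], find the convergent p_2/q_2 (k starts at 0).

Using pₖ = aₖpₖ₋₁ + pₖ₋₂, qₖ = aₖqₖ₋₁ + qₖ₋₂ (with p₋₁=1, p₋₂=0, q₋₁=0, q₋₂=1):
  k=0: a=20, p=20, q=1
  k=1: a=2, p=41, q=2
  k=2: a=12, p=512, q=25

512/25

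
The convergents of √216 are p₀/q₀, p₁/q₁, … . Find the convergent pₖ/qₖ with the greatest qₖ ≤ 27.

338/23

√216 = [14; 1, 2, 3, 2, 1, 28, …] (period length 6).
Convergents:
  p_0/q_0 = 14/1
  p_1/q_1 = 15/1
  p_2/q_2 = 44/3
  p_3/q_3 = 147/10
  p_4/q_4 = 338/23
  p_5/q_5 = 485/33
q_4 = 23 ≤ 27 < 33 = q_5, so the answer is 338/23.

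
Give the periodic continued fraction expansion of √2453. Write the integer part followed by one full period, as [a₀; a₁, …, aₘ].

a₀ = ⌊√2453⌋ = 49.
With m₀=0, d₀=1 and mₖ₊₁ = dₖaₖ − mₖ, dₖ₊₁ = (n − mₖ₊₁²)/dₖ, aₖ₊₁ = ⌊(a₀+mₖ₊₁)/dₖ₊₁⌋:
  k=1: m=49, d=52, a=1
  k=2: m=3, d=47, a=1
  k=3: m=44, d=11, a=8
  k=4: m=44, d=47, a=1
  k=5: m=3, d=52, a=1
  k=6: m=49, d=1, a=98
d=1 and a=2a₀=98 at k=6, so the next step gives (m, d) = (49, 52) again — its k=1 value — and the period has length 6.

[49; 1, 1, 8, 1, 1, 98]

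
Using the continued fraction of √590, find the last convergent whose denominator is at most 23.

170/7

√590 = [24; 3, 2, 4, 2, 3, 48, …] (period length 6).
Convergents:
  p_0/q_0 = 24/1
  p_1/q_1 = 73/3
  p_2/q_2 = 170/7
  p_3/q_3 = 753/31
q_2 = 7 ≤ 23 < 31 = q_3, so the answer is 170/7.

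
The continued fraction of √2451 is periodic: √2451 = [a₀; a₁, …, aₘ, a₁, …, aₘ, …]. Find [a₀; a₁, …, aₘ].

a₀ = ⌊√2451⌋ = 49.
With m₀=0, d₀=1 and mₖ₊₁ = dₖaₖ − mₖ, dₖ₊₁ = (n − mₖ₊₁²)/dₖ, aₖ₊₁ = ⌊(a₀+mₖ₊₁)/dₖ₊₁⌋:
  k=1: m=49, d=50, a=1
  k=2: m=1, d=49, a=1
  k=3: m=48, d=3, a=32
  k=4: m=48, d=49, a=1
  k=5: m=1, d=50, a=1
  k=6: m=49, d=1, a=98
d=1 and a=2a₀=98 at k=6, so the next step gives (m, d) = (49, 50) again — its k=1 value — and the period has length 6.

[49; 1, 1, 32, 1, 1, 98]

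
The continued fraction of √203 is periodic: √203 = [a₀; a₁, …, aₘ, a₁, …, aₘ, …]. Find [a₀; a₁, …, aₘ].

a₀ = ⌊√203⌋ = 14.
With m₀=0, d₀=1 and mₖ₊₁ = dₖaₖ − mₖ, dₖ₊₁ = (n − mₖ₊₁²)/dₖ, aₖ₊₁ = ⌊(a₀+mₖ₊₁)/dₖ₊₁⌋:
  k=1: m=14, d=7, a=4
  k=2: m=14, d=1, a=28
d=1 and a=2a₀=28 at k=2, so the next step gives (m, d) = (14, 7) again — its k=1 value — and the period has length 2.

[14; 4, 28]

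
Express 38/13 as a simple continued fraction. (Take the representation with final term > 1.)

38 = 2*13 + 12
13 = 1*12 + 1
12 = 12*1 + 0  (stop)
So 38/13 = [2; 1, 12].

[2; 1, 12]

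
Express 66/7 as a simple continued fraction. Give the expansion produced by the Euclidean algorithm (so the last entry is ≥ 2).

66 = 9×7 + 3
7 = 2×3 + 1
3 = 3×1 + 0  (stop)
So 66/7 = [9; 2, 3].

[9; 2, 3]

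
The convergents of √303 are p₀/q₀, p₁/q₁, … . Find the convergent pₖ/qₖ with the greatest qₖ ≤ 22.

87/5

√303 = [17; 2, 2, 5, 2, 2, 34, …] (period length 6).
Convergents:
  p_0/q_0 = 17/1
  p_1/q_1 = 35/2
  p_2/q_2 = 87/5
  p_3/q_3 = 470/27
q_2 = 5 ≤ 22 < 27 = q_3, so the answer is 87/5.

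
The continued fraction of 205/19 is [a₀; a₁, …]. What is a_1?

205 = 10·19 + 15   →  a_0 = 10
19 = 1·15 + 4   →  a_1 = 1

1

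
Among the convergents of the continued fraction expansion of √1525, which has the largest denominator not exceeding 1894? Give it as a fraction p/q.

√1525 = [39; 19, 1, 1, 19, 78, …] (period length 5).
Convergents:
  p_0/q_0 = 39/1
  p_1/q_1 = 742/19
  p_2/q_2 = 781/20
  p_3/q_3 = 1523/39
  p_4/q_4 = 29718/761
  p_5/q_5 = 2319527/59397
q_4 = 761 ≤ 1894 < 59397 = q_5, so the answer is 29718/761.

29718/761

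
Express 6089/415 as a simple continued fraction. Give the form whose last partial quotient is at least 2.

[14; 1, 2, 19, 2, 3]

6089 = 14*415 + 279
415 = 1*279 + 136
279 = 2*136 + 7
136 = 19*7 + 3
7 = 2*3 + 1
3 = 3*1 + 0  (stop)
So 6089/415 = [14; 1, 2, 19, 2, 3].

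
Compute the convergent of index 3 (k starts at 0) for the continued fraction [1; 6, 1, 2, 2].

23/20

Using pₖ = aₖpₖ₋₁ + pₖ₋₂, qₖ = aₖqₖ₋₁ + qₖ₋₂ (with p₋₁=1, p₋₂=0, q₋₁=0, q₋₂=1):
  k=0: a=1, p=1, q=1
  k=1: a=6, p=7, q=6
  k=2: a=1, p=8, q=7
  k=3: a=2, p=23, q=20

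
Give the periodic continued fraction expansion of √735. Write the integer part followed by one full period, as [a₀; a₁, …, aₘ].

[27; 9, 54]

a₀ = ⌊√735⌋ = 27.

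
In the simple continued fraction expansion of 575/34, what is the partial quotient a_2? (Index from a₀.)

575 = 16·34 + 31   →  a_0 = 16
34 = 1·31 + 3   →  a_1 = 1
31 = 10·3 + 1   →  a_2 = 10

10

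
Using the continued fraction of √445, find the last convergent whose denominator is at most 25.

√445 = [21; 10, 1, 1, 10, 42, …] (period length 5).
Convergents:
  p_0/q_0 = 21/1
  p_1/q_1 = 211/10
  p_2/q_2 = 232/11
  p_3/q_3 = 443/21
  p_4/q_4 = 4662/221
q_3 = 21 ≤ 25 < 221 = q_4, so the answer is 443/21.

443/21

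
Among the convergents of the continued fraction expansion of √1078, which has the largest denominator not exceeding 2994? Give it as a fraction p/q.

√1078 = [32; 1, 4, 1, 64, …] (period length 4).
Convergents:
  p_0/q_0 = 32/1
  p_1/q_1 = 33/1
  p_2/q_2 = 164/5
  p_3/q_3 = 197/6
  p_4/q_4 = 12772/389
  p_5/q_5 = 12969/395
  p_6/q_6 = 64648/1969
  p_7/q_7 = 77617/2364
  p_8/q_8 = 5032136/153265
q_7 = 2364 ≤ 2994 < 153265 = q_8, so the answer is 77617/2364.

77617/2364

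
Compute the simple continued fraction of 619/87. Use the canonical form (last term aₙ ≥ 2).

619 = 7×87 + 10
87 = 8×10 + 7
10 = 1×7 + 3
7 = 2×3 + 1
3 = 3×1 + 0  (stop)
So 619/87 = [7; 8, 1, 2, 3].

[7; 8, 1, 2, 3]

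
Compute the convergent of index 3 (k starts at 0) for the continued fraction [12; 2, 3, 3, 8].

Using pₖ = aₖpₖ₋₁ + pₖ₋₂, qₖ = aₖqₖ₋₁ + qₖ₋₂ (with p₋₁=1, p₋₂=0, q₋₁=0, q₋₂=1):
  k=0: a=12, p=12, q=1
  k=1: a=2, p=25, q=2
  k=2: a=3, p=87, q=7
  k=3: a=3, p=286, q=23

286/23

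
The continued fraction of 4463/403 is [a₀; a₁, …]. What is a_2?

4463 = 11·403 + 30   →  a_0 = 11
403 = 13·30 + 13   →  a_1 = 13
30 = 2·13 + 4   →  a_2 = 2

2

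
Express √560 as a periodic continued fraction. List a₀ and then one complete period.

a₀ = ⌊√560⌋ = 23.
With m₀=0, d₀=1 and mₖ₊₁ = dₖaₖ − mₖ, dₖ₊₁ = (n − mₖ₊₁²)/dₖ, aₖ₊₁ = ⌊(a₀+mₖ₊₁)/dₖ₊₁⌋:
  k=1: m=23, d=31, a=1
  k=2: m=8, d=16, a=1
  k=3: m=8, d=31, a=1
  k=4: m=23, d=1, a=46
d=1 and a=2a₀=46 at k=4, so the next step gives (m, d) = (23, 31) again — its k=1 value — and the period has length 4.

[23; 1, 1, 1, 46]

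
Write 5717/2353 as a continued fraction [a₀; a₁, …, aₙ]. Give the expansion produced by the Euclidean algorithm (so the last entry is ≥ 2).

[2; 2, 3, 18, 2, 1, 1, 3]

5717 = 2×2353 + 1011
2353 = 2×1011 + 331
1011 = 3×331 + 18
331 = 18×18 + 7
18 = 2×7 + 4
7 = 1×4 + 3
4 = 1×3 + 1
3 = 3×1 + 0  (stop)
So 5717/2353 = [2; 2, 3, 18, 2, 1, 1, 3].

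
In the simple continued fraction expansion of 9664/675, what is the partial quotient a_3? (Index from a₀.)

2

9664 = 14·675 + 214   →  a_0 = 14
675 = 3·214 + 33   →  a_1 = 3
214 = 6·33 + 16   →  a_2 = 6
33 = 2·16 + 1   →  a_3 = 2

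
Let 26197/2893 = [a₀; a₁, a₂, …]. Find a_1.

18

26197 = 9·2893 + 160   →  a_0 = 9
2893 = 18·160 + 13   →  a_1 = 18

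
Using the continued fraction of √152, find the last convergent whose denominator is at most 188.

√152 = [12; 3, 24, …] (period length 2).
Convergents:
  p_0/q_0 = 12/1
  p_1/q_1 = 37/3
  p_2/q_2 = 900/73
  p_3/q_3 = 2737/222
q_2 = 73 ≤ 188 < 222 = q_3, so the answer is 900/73.

900/73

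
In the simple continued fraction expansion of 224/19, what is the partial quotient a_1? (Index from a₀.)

224 = 11·19 + 15   →  a_0 = 11
19 = 1·15 + 4   →  a_1 = 1

1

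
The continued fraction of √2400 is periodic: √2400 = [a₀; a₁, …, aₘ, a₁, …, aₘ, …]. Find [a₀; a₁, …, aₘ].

a₀ = ⌊√2400⌋ = 48.

[48; 1, 96]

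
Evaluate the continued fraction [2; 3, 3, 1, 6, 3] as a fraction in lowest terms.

Fold from the inside: start with 3/1.
  6 + 1/3 = 19/3
  1 + 3/19 = 22/19
  3 + 19/22 = 85/22
  3 + 22/85 = 277/85
  2 + 85/277 = 639/277

639/277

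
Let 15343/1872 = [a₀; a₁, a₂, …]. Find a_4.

11

15343 = 8·1872 + 367   →  a_0 = 8
1872 = 5·367 + 37   →  a_1 = 5
367 = 9·37 + 34   →  a_2 = 9
37 = 1·34 + 3   →  a_3 = 1
34 = 11·3 + 1   →  a_4 = 11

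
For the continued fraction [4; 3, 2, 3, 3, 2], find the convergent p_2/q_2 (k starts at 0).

30/7

Using pₖ = aₖpₖ₋₁ + pₖ₋₂, qₖ = aₖqₖ₋₁ + qₖ₋₂ (with p₋₁=1, p₋₂=0, q₋₁=0, q₋₂=1):
  k=0: a=4, p=4, q=1
  k=1: a=3, p=13, q=3
  k=2: a=2, p=30, q=7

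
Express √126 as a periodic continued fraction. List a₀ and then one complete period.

[11; 4, 2, 4, 22]

a₀ = ⌊√126⌋ = 11.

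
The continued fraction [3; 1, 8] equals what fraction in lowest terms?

Using pₖ = aₖpₖ₋₁ + pₖ₋₂ and qₖ = aₖqₖ₋₁ + qₖ₋₂:
  k=0: a=3, p=3, q=1
  k=1: a=1, p=4, q=1
  k=2: a=8, p=35, q=9

35/9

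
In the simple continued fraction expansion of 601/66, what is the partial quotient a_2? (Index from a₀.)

601 = 9·66 + 7   →  a_0 = 9
66 = 9·7 + 3   →  a_1 = 9
7 = 2·3 + 1   →  a_2 = 2

2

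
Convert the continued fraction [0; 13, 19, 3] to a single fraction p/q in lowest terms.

Using pₖ = aₖpₖ₋₁ + pₖ₋₂ and qₖ = aₖqₖ₋₁ + qₖ₋₂:
  k=0: a=0, p=0, q=1
  k=1: a=13, p=1, q=13
  k=2: a=19, p=19, q=248
  k=3: a=3, p=58, q=757

58/757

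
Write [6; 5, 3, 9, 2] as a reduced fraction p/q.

1943/314

Using pₖ = aₖpₖ₋₁ + pₖ₋₂ and qₖ = aₖqₖ₋₁ + qₖ₋₂:
  k=0: a=6, p=6, q=1
  k=1: a=5, p=31, q=5
  k=2: a=3, p=99, q=16
  k=3: a=9, p=922, q=149
  k=4: a=2, p=1943, q=314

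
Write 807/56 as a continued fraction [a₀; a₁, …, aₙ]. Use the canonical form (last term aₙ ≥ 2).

807 = 14*56 + 23
56 = 2*23 + 10
23 = 2*10 + 3
10 = 3*3 + 1
3 = 3*1 + 0  (stop)
So 807/56 = [14; 2, 2, 3, 3].

[14; 2, 2, 3, 3]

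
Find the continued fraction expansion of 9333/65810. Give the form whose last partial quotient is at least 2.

9333 = 0×65810 + 9333
65810 = 7×9333 + 479
9333 = 19×479 + 232
479 = 2×232 + 15
232 = 15×15 + 7
15 = 2×7 + 1
7 = 7×1 + 0  (stop)
So 9333/65810 = [0; 7, 19, 2, 15, 2, 7].

[0; 7, 19, 2, 15, 2, 7]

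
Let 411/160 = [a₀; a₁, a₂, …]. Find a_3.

411 = 2·160 + 91   →  a_0 = 2
160 = 1·91 + 69   →  a_1 = 1
91 = 1·69 + 22   →  a_2 = 1
69 = 3·22 + 3   →  a_3 = 3

3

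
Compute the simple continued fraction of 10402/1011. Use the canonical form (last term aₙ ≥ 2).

10402 = 10*1011 + 292
1011 = 3*292 + 135
292 = 2*135 + 22
135 = 6*22 + 3
22 = 7*3 + 1
3 = 3*1 + 0  (stop)
So 10402/1011 = [10; 3, 2, 6, 7, 3].

[10; 3, 2, 6, 7, 3]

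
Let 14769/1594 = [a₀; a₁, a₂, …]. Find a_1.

14769 = 9·1594 + 423   →  a_0 = 9
1594 = 3·423 + 325   →  a_1 = 3

3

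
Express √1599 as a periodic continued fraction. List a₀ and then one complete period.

a₀ = ⌊√1599⌋ = 39.
With m₀=0, d₀=1 and mₖ₊₁ = dₖaₖ − mₖ, dₖ₊₁ = (n − mₖ₊₁²)/dₖ, aₖ₊₁ = ⌊(a₀+mₖ₊₁)/dₖ₊₁⌋:
  k=1: m=39, d=78, a=1
  k=2: m=39, d=1, a=78
d=1 and a=2a₀=78 at k=2, so the next step gives (m, d) = (39, 78) again — its k=1 value — and the period has length 2.

[39; 1, 78]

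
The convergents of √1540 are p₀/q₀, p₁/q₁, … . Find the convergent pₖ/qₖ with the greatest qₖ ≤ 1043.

√1540 = [39; 4, 8, 2, 8, 4, 78, …] (period length 6).
Convergents:
  p_0/q_0 = 39/1
  p_1/q_1 = 157/4
  p_2/q_2 = 1295/33
  p_3/q_3 = 2747/70
  p_4/q_4 = 23271/593
  p_5/q_5 = 95831/2442
q_4 = 593 ≤ 1043 < 2442 = q_5, so the answer is 23271/593.

23271/593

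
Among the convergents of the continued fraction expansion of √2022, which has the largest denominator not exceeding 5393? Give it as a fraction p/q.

121365/2699

√2022 = [44; 1, 28, 1, 88, …] (period length 4).
Convergents:
  p_0/q_0 = 44/1
  p_1/q_1 = 45/1
  p_2/q_2 = 1304/29
  p_3/q_3 = 1349/30
  p_4/q_4 = 120016/2669
  p_5/q_5 = 121365/2699
  p_6/q_6 = 3518236/78241
q_5 = 2699 ≤ 5393 < 78241 = q_6, so the answer is 121365/2699.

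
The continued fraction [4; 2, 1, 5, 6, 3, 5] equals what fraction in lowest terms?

7682/1765

Using pₖ = aₖpₖ₋₁ + pₖ₋₂ and qₖ = aₖqₖ₋₁ + qₖ₋₂:
  k=0: a=4, p=4, q=1
  k=1: a=2, p=9, q=2
  k=2: a=1, p=13, q=3
  k=3: a=5, p=74, q=17
  k=4: a=6, p=457, q=105
  k=5: a=3, p=1445, q=332
  k=6: a=5, p=7682, q=1765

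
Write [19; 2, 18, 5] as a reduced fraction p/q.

3644/187

Using pₖ = aₖpₖ₋₁ + pₖ₋₂ and qₖ = aₖqₖ₋₁ + qₖ₋₂:
  k=0: a=19, p=19, q=1
  k=1: a=2, p=39, q=2
  k=2: a=18, p=721, q=37
  k=3: a=5, p=3644, q=187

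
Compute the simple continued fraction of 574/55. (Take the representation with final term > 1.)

[10; 2, 3, 2, 3]

574 = 10·55 + 24
55 = 2·24 + 7
24 = 3·7 + 3
7 = 2·3 + 1
3 = 3·1 + 0  (stop)
So 574/55 = [10; 2, 3, 2, 3].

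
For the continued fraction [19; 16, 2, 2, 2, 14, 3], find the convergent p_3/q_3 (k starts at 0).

Using pₖ = aₖpₖ₋₁ + pₖ₋₂, qₖ = aₖqₖ₋₁ + qₖ₋₂ (with p₋₁=1, p₋₂=0, q₋₁=0, q₋₂=1):
  k=0: a=19, p=19, q=1
  k=1: a=16, p=305, q=16
  k=2: a=2, p=629, q=33
  k=3: a=2, p=1563, q=82

1563/82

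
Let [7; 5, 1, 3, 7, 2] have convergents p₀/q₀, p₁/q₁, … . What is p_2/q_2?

Using pₖ = aₖpₖ₋₁ + pₖ₋₂, qₖ = aₖqₖ₋₁ + qₖ₋₂ (with p₋₁=1, p₋₂=0, q₋₁=0, q₋₂=1):
  k=0: a=7, p=7, q=1
  k=1: a=5, p=36, q=5
  k=2: a=1, p=43, q=6

43/6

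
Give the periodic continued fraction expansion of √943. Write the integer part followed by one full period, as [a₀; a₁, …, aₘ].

[30; 1, 2, 2, 2, 1, 60]

a₀ = ⌊√943⌋ = 30.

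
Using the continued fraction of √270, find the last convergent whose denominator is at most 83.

√270 = [16; 2, 3, 6, 3, 2, 32, …] (period length 6).
Convergents:
  p_0/q_0 = 16/1
  p_1/q_1 = 33/2
  p_2/q_2 = 115/7
  p_3/q_3 = 723/44
  p_4/q_4 = 2284/139
q_3 = 44 ≤ 83 < 139 = q_4, so the answer is 723/44.

723/44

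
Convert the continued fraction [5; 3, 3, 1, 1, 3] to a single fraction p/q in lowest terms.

Using pₖ = aₖpₖ₋₁ + pₖ₋₂ and qₖ = aₖqₖ₋₁ + qₖ₋₂:
  k=0: a=5, p=5, q=1
  k=1: a=3, p=16, q=3
  k=2: a=3, p=53, q=10
  k=3: a=1, p=69, q=13
  k=4: a=1, p=122, q=23
  k=5: a=3, p=435, q=82

435/82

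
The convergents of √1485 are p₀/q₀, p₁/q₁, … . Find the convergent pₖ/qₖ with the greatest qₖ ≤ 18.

√1485 = [38; 1, 1, 6, 1, 1, 76, …] (period length 6).
Convergents:
  p_0/q_0 = 38/1
  p_1/q_1 = 39/1
  p_2/q_2 = 77/2
  p_3/q_3 = 501/13
  p_4/q_4 = 578/15
  p_5/q_5 = 1079/28
q_4 = 15 ≤ 18 < 28 = q_5, so the answer is 578/15.

578/15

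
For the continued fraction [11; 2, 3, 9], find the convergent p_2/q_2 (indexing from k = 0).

80/7

Using pₖ = aₖpₖ₋₁ + pₖ₋₂, qₖ = aₖqₖ₋₁ + qₖ₋₂ (with p₋₁=1, p₋₂=0, q₋₁=0, q₋₂=1):
  k=0: a=11, p=11, q=1
  k=1: a=2, p=23, q=2
  k=2: a=3, p=80, q=7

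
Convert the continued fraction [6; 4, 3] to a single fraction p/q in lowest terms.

Using pₖ = aₖpₖ₋₁ + pₖ₋₂ and qₖ = aₖqₖ₋₁ + qₖ₋₂:
  k=0: a=6, p=6, q=1
  k=1: a=4, p=25, q=4
  k=2: a=3, p=81, q=13

81/13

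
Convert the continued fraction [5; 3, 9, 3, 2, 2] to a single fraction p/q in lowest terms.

Fold from the inside: start with 2/1.
  2 + 1/2 = 5/2
  3 + 2/5 = 17/5
  9 + 5/17 = 158/17
  3 + 17/158 = 491/158
  5 + 158/491 = 2613/491

2613/491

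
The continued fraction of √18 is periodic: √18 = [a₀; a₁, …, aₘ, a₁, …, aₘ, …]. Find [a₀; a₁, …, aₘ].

[4; 4, 8]

a₀ = ⌊√18⌋ = 4.
With m₀=0, d₀=1 and mₖ₊₁ = dₖaₖ − mₖ, dₖ₊₁ = (n − mₖ₊₁²)/dₖ, aₖ₊₁ = ⌊(a₀+mₖ₊₁)/dₖ₊₁⌋:
  k=1: m=4, d=2, a=4
  k=2: m=4, d=1, a=8
d=1 and a=2a₀=8 at k=2, so the next step gives (m, d) = (4, 2) again — its k=1 value — and the period has length 2.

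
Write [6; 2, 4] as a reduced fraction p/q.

58/9

Using pₖ = aₖpₖ₋₁ + pₖ₋₂ and qₖ = aₖqₖ₋₁ + qₖ₋₂:
  k=0: a=6, p=6, q=1
  k=1: a=2, p=13, q=2
  k=2: a=4, p=58, q=9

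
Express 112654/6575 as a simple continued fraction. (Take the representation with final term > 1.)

112654 = 17*6575 + 879
6575 = 7*879 + 422
879 = 2*422 + 35
422 = 12*35 + 2
35 = 17*2 + 1
2 = 2*1 + 0  (stop)
So 112654/6575 = [17; 7, 2, 12, 17, 2].

[17; 7, 2, 12, 17, 2]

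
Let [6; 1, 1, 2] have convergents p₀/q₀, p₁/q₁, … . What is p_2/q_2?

Using pₖ = aₖpₖ₋₁ + pₖ₋₂, qₖ = aₖqₖ₋₁ + qₖ₋₂ (with p₋₁=1, p₋₂=0, q₋₁=0, q₋₂=1):
  k=0: a=6, p=6, q=1
  k=1: a=1, p=7, q=1
  k=2: a=1, p=13, q=2

13/2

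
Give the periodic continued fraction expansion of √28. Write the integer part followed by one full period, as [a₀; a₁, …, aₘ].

a₀ = ⌊√28⌋ = 5.
With m₀=0, d₀=1 and mₖ₊₁ = dₖaₖ − mₖ, dₖ₊₁ = (n − mₖ₊₁²)/dₖ, aₖ₊₁ = ⌊(a₀+mₖ₊₁)/dₖ₊₁⌋:
  k=1: m=5, d=3, a=3
  k=2: m=4, d=4, a=2
  k=3: m=4, d=3, a=3
  k=4: m=5, d=1, a=10
d=1 and a=2a₀=10 at k=4, so the next step gives (m, d) = (5, 3) again — its k=1 value — and the period has length 4.

[5; 3, 2, 3, 10]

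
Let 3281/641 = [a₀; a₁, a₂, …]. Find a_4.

3

3281 = 5·641 + 76   →  a_0 = 5
641 = 8·76 + 33   →  a_1 = 8
76 = 2·33 + 10   →  a_2 = 2
33 = 3·10 + 3   →  a_3 = 3
10 = 3·3 + 1   →  a_4 = 3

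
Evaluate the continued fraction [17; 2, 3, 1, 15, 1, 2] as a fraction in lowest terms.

7745/444

Using pₖ = aₖpₖ₋₁ + pₖ₋₂ and qₖ = aₖqₖ₋₁ + qₖ₋₂:
  k=0: a=17, p=17, q=1
  k=1: a=2, p=35, q=2
  k=2: a=3, p=122, q=7
  k=3: a=1, p=157, q=9
  k=4: a=15, p=2477, q=142
  k=5: a=1, p=2634, q=151
  k=6: a=2, p=7745, q=444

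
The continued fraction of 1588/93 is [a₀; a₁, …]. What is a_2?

1588 = 17·93 + 7   →  a_0 = 17
93 = 13·7 + 2   →  a_1 = 13
7 = 3·2 + 1   →  a_2 = 3

3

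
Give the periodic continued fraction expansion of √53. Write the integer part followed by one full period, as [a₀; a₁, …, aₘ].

[7; 3, 1, 1, 3, 14]

a₀ = ⌊√53⌋ = 7.
With m₀=0, d₀=1 and mₖ₊₁ = dₖaₖ − mₖ, dₖ₊₁ = (n − mₖ₊₁²)/dₖ, aₖ₊₁ = ⌊(a₀+mₖ₊₁)/dₖ₊₁⌋:
  k=1: m=7, d=4, a=3
  k=2: m=5, d=7, a=1
  k=3: m=2, d=7, a=1
  k=4: m=5, d=4, a=3
  k=5: m=7, d=1, a=14
d=1 and a=2a₀=14 at k=5, so the next step gives (m, d) = (7, 4) again — its k=1 value — and the period has length 5.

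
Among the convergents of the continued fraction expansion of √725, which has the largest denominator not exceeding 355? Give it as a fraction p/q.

√725 = [26; 1, 12, 2, 12, 1, 52, …] (period length 6).
Convergents:
  p_0/q_0 = 26/1
  p_1/q_1 = 27/1
  p_2/q_2 = 350/13
  p_3/q_3 = 727/27
  p_4/q_4 = 9074/337
  p_5/q_5 = 9801/364
q_4 = 337 ≤ 355 < 364 = q_5, so the answer is 9074/337.

9074/337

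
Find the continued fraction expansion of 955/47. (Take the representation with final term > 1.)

[20; 3, 7, 2]

955 = 20×47 + 15
47 = 3×15 + 2
15 = 7×2 + 1
2 = 2×1 + 0  (stop)
So 955/47 = [20; 3, 7, 2].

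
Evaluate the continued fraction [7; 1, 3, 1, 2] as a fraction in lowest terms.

Fold from the inside: start with 2/1.
  1 + 1/2 = 3/2
  3 + 2/3 = 11/3
  1 + 3/11 = 14/11
  7 + 11/14 = 109/14

109/14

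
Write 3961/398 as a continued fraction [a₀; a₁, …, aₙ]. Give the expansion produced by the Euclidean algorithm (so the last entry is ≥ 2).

[9; 1, 19, 1, 18]

3961 = 9·398 + 379
398 = 1·379 + 19
379 = 19·19 + 18
19 = 1·18 + 1
18 = 18·1 + 0  (stop)
So 3961/398 = [9; 1, 19, 1, 18].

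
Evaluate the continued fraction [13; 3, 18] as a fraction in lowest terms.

733/55

Using pₖ = aₖpₖ₋₁ + pₖ₋₂ and qₖ = aₖqₖ₋₁ + qₖ₋₂:
  k=0: a=13, p=13, q=1
  k=1: a=3, p=40, q=3
  k=2: a=18, p=733, q=55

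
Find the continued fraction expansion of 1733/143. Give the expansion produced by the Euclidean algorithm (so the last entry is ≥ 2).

1733 = 12×143 + 17
143 = 8×17 + 7
17 = 2×7 + 3
7 = 2×3 + 1
3 = 3×1 + 0  (stop)
So 1733/143 = [12; 8, 2, 2, 3].

[12; 8, 2, 2, 3]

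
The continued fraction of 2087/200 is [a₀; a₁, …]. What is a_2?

2087 = 10·200 + 87   →  a_0 = 10
200 = 2·87 + 26   →  a_1 = 2
87 = 3·26 + 9   →  a_2 = 3

3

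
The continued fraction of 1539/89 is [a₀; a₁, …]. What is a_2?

1539 = 17·89 + 26   →  a_0 = 17
89 = 3·26 + 11   →  a_1 = 3
26 = 2·11 + 4   →  a_2 = 2

2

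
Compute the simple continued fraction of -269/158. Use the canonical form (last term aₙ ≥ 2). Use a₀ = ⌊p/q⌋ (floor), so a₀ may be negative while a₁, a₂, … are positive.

[-2; 3, 2, 1, 3, 4]

-269 = -2*158 + 47
158 = 3*47 + 17
47 = 2*17 + 13
17 = 1*13 + 4
13 = 3*4 + 1
4 = 4*1 + 0  (stop)
So -269/158 = [-2; 3, 2, 1, 3, 4].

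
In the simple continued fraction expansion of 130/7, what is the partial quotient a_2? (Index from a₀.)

1

130 = 18·7 + 4   →  a_0 = 18
7 = 1·4 + 3   →  a_1 = 1
4 = 1·3 + 1   →  a_2 = 1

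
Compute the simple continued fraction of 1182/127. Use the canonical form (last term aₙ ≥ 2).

1182 = 9×127 + 39
127 = 3×39 + 10
39 = 3×10 + 9
10 = 1×9 + 1
9 = 9×1 + 0  (stop)
So 1182/127 = [9; 3, 3, 1, 9].

[9; 3, 3, 1, 9]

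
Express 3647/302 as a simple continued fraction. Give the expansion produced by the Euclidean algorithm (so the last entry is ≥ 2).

[12; 13, 7, 1, 2]

3647 = 12*302 + 23
302 = 13*23 + 3
23 = 7*3 + 2
3 = 1*2 + 1
2 = 2*1 + 0  (stop)
So 3647/302 = [12; 13, 7, 1, 2].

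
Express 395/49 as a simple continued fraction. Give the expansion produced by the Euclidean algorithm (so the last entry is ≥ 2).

395 = 8·49 + 3
49 = 16·3 + 1
3 = 3·1 + 0  (stop)
So 395/49 = [8; 16, 3].

[8; 16, 3]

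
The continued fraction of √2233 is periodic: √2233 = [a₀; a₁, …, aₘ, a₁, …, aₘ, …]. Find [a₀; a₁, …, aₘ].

a₀ = ⌊√2233⌋ = 47.
With m₀=0, d₀=1 and mₖ₊₁ = dₖaₖ − mₖ, dₖ₊₁ = (n − mₖ₊₁²)/dₖ, aₖ₊₁ = ⌊(a₀+mₖ₊₁)/dₖ₊₁⌋:
  k=1: m=47, d=24, a=3
  k=2: m=25, d=67, a=1
  k=3: m=42, d=7, a=12
  k=4: m=42, d=67, a=1
  k=5: m=25, d=24, a=3
  k=6: m=47, d=1, a=94
d=1 and a=2a₀=94 at k=6, so the next step gives (m, d) = (47, 24) again — its k=1 value — and the period has length 6.

[47; 3, 1, 12, 1, 3, 94]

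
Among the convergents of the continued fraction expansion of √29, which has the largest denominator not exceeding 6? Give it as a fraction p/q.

√29 = [5; 2, 1, 1, 2, 10, …] (period length 5).
Convergents:
  p_0/q_0 = 5/1
  p_1/q_1 = 11/2
  p_2/q_2 = 16/3
  p_3/q_3 = 27/5
  p_4/q_4 = 70/13
q_3 = 5 ≤ 6 < 13 = q_4, so the answer is 27/5.

27/5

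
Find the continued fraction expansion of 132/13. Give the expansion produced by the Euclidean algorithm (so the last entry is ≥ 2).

[10; 6, 2]

132 = 10·13 + 2
13 = 6·2 + 1
2 = 2·1 + 0  (stop)
So 132/13 = [10; 6, 2].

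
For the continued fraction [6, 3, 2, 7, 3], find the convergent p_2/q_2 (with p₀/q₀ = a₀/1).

44/7

Using pₖ = aₖpₖ₋₁ + pₖ₋₂, qₖ = aₖqₖ₋₁ + qₖ₋₂ (with p₋₁=1, p₋₂=0, q₋₁=0, q₋₂=1):
  k=0: a=6, p=6, q=1
  k=1: a=3, p=19, q=3
  k=2: a=2, p=44, q=7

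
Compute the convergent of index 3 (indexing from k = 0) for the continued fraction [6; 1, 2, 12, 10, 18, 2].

247/37

Using pₖ = aₖpₖ₋₁ + pₖ₋₂, qₖ = aₖqₖ₋₁ + qₖ₋₂ (with p₋₁=1, p₋₂=0, q₋₁=0, q₋₂=1):
  k=0: a=6, p=6, q=1
  k=1: a=1, p=7, q=1
  k=2: a=2, p=20, q=3
  k=3: a=12, p=247, q=37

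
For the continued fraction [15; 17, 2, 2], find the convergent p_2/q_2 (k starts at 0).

527/35

Using pₖ = aₖpₖ₋₁ + pₖ₋₂, qₖ = aₖqₖ₋₁ + qₖ₋₂ (with p₋₁=1, p₋₂=0, q₋₁=0, q₋₂=1):
  k=0: a=15, p=15, q=1
  k=1: a=17, p=256, q=17
  k=2: a=2, p=527, q=35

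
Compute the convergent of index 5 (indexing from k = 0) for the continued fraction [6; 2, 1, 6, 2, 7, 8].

2038/321

Using pₖ = aₖpₖ₋₁ + pₖ₋₂, qₖ = aₖqₖ₋₁ + qₖ₋₂ (with p₋₁=1, p₋₂=0, q₋₁=0, q₋₂=1):
  k=0: a=6, p=6, q=1
  k=1: a=2, p=13, q=2
  k=2: a=1, p=19, q=3
  k=3: a=6, p=127, q=20
  k=4: a=2, p=273, q=43
  k=5: a=7, p=2038, q=321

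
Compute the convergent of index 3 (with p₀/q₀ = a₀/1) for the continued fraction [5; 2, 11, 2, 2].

Using pₖ = aₖpₖ₋₁ + pₖ₋₂, qₖ = aₖqₖ₋₁ + qₖ₋₂ (with p₋₁=1, p₋₂=0, q₋₁=0, q₋₂=1):
  k=0: a=5, p=5, q=1
  k=1: a=2, p=11, q=2
  k=2: a=11, p=126, q=23
  k=3: a=2, p=263, q=48

263/48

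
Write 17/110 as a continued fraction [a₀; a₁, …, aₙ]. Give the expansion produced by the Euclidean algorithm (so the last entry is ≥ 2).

17 = 0*110 + 17
110 = 6*17 + 8
17 = 2*8 + 1
8 = 8*1 + 0  (stop)
So 17/110 = [0; 6, 2, 8].

[0; 6, 2, 8]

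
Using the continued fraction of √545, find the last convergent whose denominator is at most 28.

607/26

√545 = [23; 2, 1, 8, 1, 2, 46, …] (period length 6).
Convergents:
  p_0/q_0 = 23/1
  p_1/q_1 = 47/2
  p_2/q_2 = 70/3
  p_3/q_3 = 607/26
  p_4/q_4 = 677/29
q_3 = 26 ≤ 28 < 29 = q_4, so the answer is 607/26.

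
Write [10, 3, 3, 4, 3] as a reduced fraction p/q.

1432/139

Fold from the inside: start with 3/1.
  4 + 1/3 = 13/3
  3 + 3/13 = 42/13
  3 + 13/42 = 139/42
  10 + 42/139 = 1432/139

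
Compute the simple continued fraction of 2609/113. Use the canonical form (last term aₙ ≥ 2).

2609 = 23*113 + 10
113 = 11*10 + 3
10 = 3*3 + 1
3 = 3*1 + 0  (stop)
So 2609/113 = [23; 11, 3, 3].

[23; 11, 3, 3]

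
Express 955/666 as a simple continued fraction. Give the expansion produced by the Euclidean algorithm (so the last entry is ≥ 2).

[1; 2, 3, 3, 1, 1, 12]

955 = 1×666 + 289
666 = 2×289 + 88
289 = 3×88 + 25
88 = 3×25 + 13
25 = 1×13 + 12
13 = 1×12 + 1
12 = 12×1 + 0  (stop)
So 955/666 = [1; 2, 3, 3, 1, 1, 12].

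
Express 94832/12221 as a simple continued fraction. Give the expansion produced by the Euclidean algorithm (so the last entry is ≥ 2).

[7; 1, 3, 6, 6, 2, 4, 8]

94832 = 7·12221 + 9285
12221 = 1·9285 + 2936
9285 = 3·2936 + 477
2936 = 6·477 + 74
477 = 6·74 + 33
74 = 2·33 + 8
33 = 4·8 + 1
8 = 8·1 + 0  (stop)
So 94832/12221 = [7; 1, 3, 6, 6, 2, 4, 8].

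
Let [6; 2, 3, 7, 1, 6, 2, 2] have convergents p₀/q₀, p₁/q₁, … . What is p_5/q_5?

Using pₖ = aₖpₖ₋₁ + pₖ₋₂, qₖ = aₖqₖ₋₁ + qₖ₋₂ (with p₋₁=1, p₋₂=0, q₋₁=0, q₋₂=1):
  k=0: a=6, p=6, q=1
  k=1: a=2, p=13, q=2
  k=2: a=3, p=45, q=7
  k=3: a=7, p=328, q=51
  k=4: a=1, p=373, q=58
  k=5: a=6, p=2566, q=399

2566/399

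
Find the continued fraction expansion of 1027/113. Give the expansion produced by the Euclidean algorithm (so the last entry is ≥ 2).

1027 = 9*113 + 10
113 = 11*10 + 3
10 = 3*3 + 1
3 = 3*1 + 0  (stop)
So 1027/113 = [9; 11, 3, 3].

[9; 11, 3, 3]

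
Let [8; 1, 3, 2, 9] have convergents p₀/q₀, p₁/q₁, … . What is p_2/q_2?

Using pₖ = aₖpₖ₋₁ + pₖ₋₂, qₖ = aₖqₖ₋₁ + qₖ₋₂ (with p₋₁=1, p₋₂=0, q₋₁=0, q₋₂=1):
  k=0: a=8, p=8, q=1
  k=1: a=1, p=9, q=1
  k=2: a=3, p=35, q=4

35/4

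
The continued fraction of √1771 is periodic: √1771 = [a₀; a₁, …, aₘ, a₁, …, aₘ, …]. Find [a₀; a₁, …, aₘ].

a₀ = ⌊√1771⌋ = 42.

[42; 12, 84]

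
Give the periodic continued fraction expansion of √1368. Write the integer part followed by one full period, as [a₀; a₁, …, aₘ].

[36; 1, 72]

a₀ = ⌊√1368⌋ = 36.
With m₀=0, d₀=1 and mₖ₊₁ = dₖaₖ − mₖ, dₖ₊₁ = (n − mₖ₊₁²)/dₖ, aₖ₊₁ = ⌊(a₀+mₖ₊₁)/dₖ₊₁⌋:
  k=1: m=36, d=72, a=1
  k=2: m=36, d=1, a=72
d=1 and a=2a₀=72 at k=2, so the next step gives (m, d) = (36, 72) again — its k=1 value — and the period has length 2.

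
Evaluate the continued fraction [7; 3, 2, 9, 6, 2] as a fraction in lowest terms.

6355/872

Fold from the inside: start with 2/1.
  6 + 1/2 = 13/2
  9 + 2/13 = 119/13
  2 + 13/119 = 251/119
  3 + 119/251 = 872/251
  7 + 251/872 = 6355/872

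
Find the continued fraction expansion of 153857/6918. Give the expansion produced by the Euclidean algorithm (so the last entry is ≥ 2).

153857 = 22·6918 + 1661
6918 = 4·1661 + 274
1661 = 6·274 + 17
274 = 16·17 + 2
17 = 8·2 + 1
2 = 2·1 + 0  (stop)
So 153857/6918 = [22; 4, 6, 16, 8, 2].

[22; 4, 6, 16, 8, 2]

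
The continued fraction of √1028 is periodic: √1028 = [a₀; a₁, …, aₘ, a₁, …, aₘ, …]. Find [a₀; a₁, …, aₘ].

[32; 16, 64]

a₀ = ⌊√1028⌋ = 32.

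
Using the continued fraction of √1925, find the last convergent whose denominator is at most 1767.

√1925 = [43; 1, 6, 1, 86, …] (period length 4).
Convergents:
  p_0/q_0 = 43/1
  p_1/q_1 = 44/1
  p_2/q_2 = 307/7
  p_3/q_3 = 351/8
  p_4/q_4 = 30493/695
  p_5/q_5 = 30844/703
  p_6/q_6 = 215557/4913
q_5 = 703 ≤ 1767 < 4913 = q_6, so the answer is 30844/703.

30844/703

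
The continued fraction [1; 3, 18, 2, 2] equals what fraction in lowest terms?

Fold from the inside: start with 2/1.
  2 + 1/2 = 5/2
  18 + 2/5 = 92/5
  3 + 5/92 = 281/92
  1 + 92/281 = 373/281

373/281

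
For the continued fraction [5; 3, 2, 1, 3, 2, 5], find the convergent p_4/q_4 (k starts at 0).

196/37

Using pₖ = aₖpₖ₋₁ + pₖ₋₂, qₖ = aₖqₖ₋₁ + qₖ₋₂ (with p₋₁=1, p₋₂=0, q₋₁=0, q₋₂=1):
  k=0: a=5, p=5, q=1
  k=1: a=3, p=16, q=3
  k=2: a=2, p=37, q=7
  k=3: a=1, p=53, q=10
  k=4: a=3, p=196, q=37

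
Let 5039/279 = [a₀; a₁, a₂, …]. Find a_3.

2

5039 = 18·279 + 17   →  a_0 = 18
279 = 16·17 + 7   →  a_1 = 16
17 = 2·7 + 3   →  a_2 = 2
7 = 2·3 + 1   →  a_3 = 2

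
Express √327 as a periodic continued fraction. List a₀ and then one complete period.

[18; 12, 36]

a₀ = ⌊√327⌋ = 18.
With m₀=0, d₀=1 and mₖ₊₁ = dₖaₖ − mₖ, dₖ₊₁ = (n − mₖ₊₁²)/dₖ, aₖ₊₁ = ⌊(a₀+mₖ₊₁)/dₖ₊₁⌋:
  k=1: m=18, d=3, a=12
  k=2: m=18, d=1, a=36
d=1 and a=2a₀=36 at k=2, so the next step gives (m, d) = (18, 3) again — its k=1 value — and the period has length 2.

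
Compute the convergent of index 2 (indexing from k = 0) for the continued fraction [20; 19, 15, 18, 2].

5735/286

Using pₖ = aₖpₖ₋₁ + pₖ₋₂, qₖ = aₖqₖ₋₁ + qₖ₋₂ (with p₋₁=1, p₋₂=0, q₋₁=0, q₋₂=1):
  k=0: a=20, p=20, q=1
  k=1: a=19, p=381, q=19
  k=2: a=15, p=5735, q=286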